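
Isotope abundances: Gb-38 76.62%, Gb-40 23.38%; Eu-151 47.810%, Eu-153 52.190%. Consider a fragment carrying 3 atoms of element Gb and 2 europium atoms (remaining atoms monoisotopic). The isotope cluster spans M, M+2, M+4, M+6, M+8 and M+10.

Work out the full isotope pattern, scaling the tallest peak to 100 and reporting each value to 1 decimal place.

Element Gb pattern (n=3): 0.44980724 : 0.4117656 : 0.12564708 : 0.01278008
Europium pattern (n=2): 0.22857961 : 0.49904078 : 0.27237961
Convolve the two distributions (both contribute in 2-u steps):
  M: 0.44980724×0.22857961 = 0.102817
  M+2: 0.44980724×0.49904078 + 0.4117656×0.22857961 = 0.318593
  M+4: 0.44980724×0.27237961 + 0.4117656×0.49904078 + 0.12564708×0.22857961 = 0.356727
  M+6: 0.4117656×0.27237961 + 0.12564708×0.49904078 + 0.01278008×0.22857961 = 0.177781
  M+8: 0.12564708×0.27237961 + 0.01278008×0.49904078 = 0.040601
  M+10: 0.01278008×0.27237961 = 0.003481
Scale to base peak (0.356727) = 100: 28.8 : 89.3 : 100.0 : 49.8 : 11.4 : 1.0

28.8 : 89.3 : 100.0 : 49.8 : 11.4 : 1.0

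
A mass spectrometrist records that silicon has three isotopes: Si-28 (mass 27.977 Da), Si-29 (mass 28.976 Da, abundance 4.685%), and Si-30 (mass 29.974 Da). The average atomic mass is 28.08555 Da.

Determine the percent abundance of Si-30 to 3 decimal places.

The remaining 95.315% is split between Si-28 (fraction x) and Si-30 (fraction 0.95315 − x).
Substituting: 27.977x + 29.974(0.95315 − x) = 26.7280244
(27.977 − 29.974)x = -1.8416937  ⇒  x = 0.92223, y = 0.03092
Si-28: 92.223%, Si-30: 3.092%.

3.092%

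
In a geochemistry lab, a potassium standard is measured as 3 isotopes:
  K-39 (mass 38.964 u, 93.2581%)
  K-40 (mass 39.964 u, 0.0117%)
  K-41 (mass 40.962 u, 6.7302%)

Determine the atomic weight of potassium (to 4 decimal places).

Weight each isotope mass by its fractional abundance: 0.932581 × 38.964 + 0.000117 × 39.964 + 0.067302 × 40.962
= 36.33709 + 0.00468 + 2.75682 = 39.09859 u

39.0986 u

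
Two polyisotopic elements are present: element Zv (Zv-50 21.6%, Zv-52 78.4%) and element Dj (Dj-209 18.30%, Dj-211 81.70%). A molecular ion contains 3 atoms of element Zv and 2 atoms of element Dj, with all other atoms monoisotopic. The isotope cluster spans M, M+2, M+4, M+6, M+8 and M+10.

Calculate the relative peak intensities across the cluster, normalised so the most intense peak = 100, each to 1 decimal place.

Element Zv pattern (n=3): 0.0100777 : 0.10973491 : 0.39829709 : 0.4818903
Element Dj pattern (n=2): 0.033489 : 0.299022 : 0.667489
Convolve the two distributions (both contribute in 2-u steps):
  M: 0.0100777×0.033489 = 0.000337
  M+2: 0.0100777×0.299022 + 0.10973491×0.033489 = 0.006688
  M+4: 0.0100777×0.667489 + 0.10973491×0.299022 + 0.39829709×0.033489 = 0.052878
  M+6: 0.10973491×0.667489 + 0.39829709×0.299022 + 0.4818903×0.033489 = 0.208484
  M+8: 0.39829709×0.667489 + 0.4818903×0.299022 = 0.409955
  M+10: 0.4818903×0.667489 = 0.321656
Scale to base peak (0.409955) = 100: 0.1 : 1.6 : 12.9 : 50.9 : 100.0 : 78.5

0.1 : 1.6 : 12.9 : 50.9 : 100.0 : 78.5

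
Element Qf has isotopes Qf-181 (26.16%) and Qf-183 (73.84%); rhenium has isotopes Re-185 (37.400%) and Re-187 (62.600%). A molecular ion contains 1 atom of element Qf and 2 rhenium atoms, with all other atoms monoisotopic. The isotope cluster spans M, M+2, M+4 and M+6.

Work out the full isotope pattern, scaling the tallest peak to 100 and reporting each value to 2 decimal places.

Element Qf pattern (n=1): 0.2616 : 0.7384
Rhenium pattern (n=2): 0.139876 : 0.468248 : 0.391876
Convolve the two distributions (both contribute in 2-u steps):
  M: 0.2616×0.139876 = 0.036592
  M+2: 0.2616×0.468248 + 0.7384×0.139876 = 0.225778
  M+4: 0.2616×0.391876 + 0.7384×0.468248 = 0.448269
  M+6: 0.7384×0.391876 = 0.289361
Scale to base peak (0.448269) = 100: 8.16 : 50.37 : 100.00 : 64.55

8.16 : 50.37 : 100.00 : 64.55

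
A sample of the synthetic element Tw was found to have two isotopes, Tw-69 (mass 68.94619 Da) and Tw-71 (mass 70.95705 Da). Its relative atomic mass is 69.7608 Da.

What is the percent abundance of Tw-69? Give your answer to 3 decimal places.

Writing the weighted mean with unknown fraction x of Tw-69:
68.94619·x + 70.95705·(1 − x) = 69.7608
(68.94619 − 70.95705)·x = 69.7608 − 70.95705
x = -1.19625 / -2.01086 = 0.59489 → 59.489% Tw-69, 40.511% Tw-71.

59.489%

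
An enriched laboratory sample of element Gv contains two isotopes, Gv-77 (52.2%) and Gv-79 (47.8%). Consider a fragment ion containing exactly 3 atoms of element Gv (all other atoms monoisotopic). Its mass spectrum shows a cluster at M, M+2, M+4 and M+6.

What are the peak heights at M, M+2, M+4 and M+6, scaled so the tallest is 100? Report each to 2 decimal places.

Each Gv atom is independently Gv-77 (p = 0.522) or Gv-79 (q = 0.478); the cluster is the binomial expansion (p + q)^3.
P(M) = 0.522^3 = 0.142237
P(M+2) = 3 × 0.522^2 × 0.478^1 = 0.390742
P(M+4) = 3 × 0.522^1 × 0.478^2 = 0.357806
P(M+6) = 0.478^3 = 0.109215
The M+2 peak is largest (0.390742); scaling to 100 gives 36.40 : 100.00 : 91.57 : 27.95.

36.40 : 100.00 : 91.57 : 27.95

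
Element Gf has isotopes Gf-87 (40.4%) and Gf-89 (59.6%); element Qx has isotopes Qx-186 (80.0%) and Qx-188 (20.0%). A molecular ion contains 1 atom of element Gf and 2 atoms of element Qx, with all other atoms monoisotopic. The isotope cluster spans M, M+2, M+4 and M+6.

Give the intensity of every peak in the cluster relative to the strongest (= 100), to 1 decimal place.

50.6 : 100.0 : 40.5 : 4.7

Element Gf pattern (n=1): 0.4040 : 0.5960
Element Qx pattern (n=2): 0.6400 : 0.3200 : 0.0400
Convolve the two distributions (both contribute in 2-u steps):
  M: 0.4040×0.6400 = 0.258560
  M+2: 0.4040×0.3200 + 0.5960×0.6400 = 0.510720
  M+4: 0.4040×0.0400 + 0.5960×0.3200 = 0.206880
  M+6: 0.5960×0.0400 = 0.023840
Scale to base peak (0.510720) = 100: 50.6 : 100.0 : 40.5 : 4.7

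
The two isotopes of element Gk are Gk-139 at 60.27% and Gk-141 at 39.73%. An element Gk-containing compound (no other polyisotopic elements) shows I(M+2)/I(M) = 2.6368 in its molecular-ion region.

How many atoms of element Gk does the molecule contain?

The M+2/M ratio from n Gk atoms is n · q/p = n · 0.3973/0.6027.
n = 2.6368 × 0.6027/0.3973 = 4.00 ≈ 4

4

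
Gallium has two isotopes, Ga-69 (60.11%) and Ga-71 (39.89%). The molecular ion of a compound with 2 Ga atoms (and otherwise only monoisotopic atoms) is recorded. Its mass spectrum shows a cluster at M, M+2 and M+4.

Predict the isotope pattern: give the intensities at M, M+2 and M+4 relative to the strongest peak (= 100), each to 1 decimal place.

Expanding (0.6011 + 0.3989)^2:
P(M) = 0.6011^2 = 0.361321
P(M+2) = 2 × 0.6011^1 × 0.3989^1 = 0.479558
P(M+4) = 0.3989^2 = 0.159121
The M+2 peak is largest (0.479558); scaling to 100 gives 75.3 : 100.0 : 33.2.

75.3 : 100.0 : 33.2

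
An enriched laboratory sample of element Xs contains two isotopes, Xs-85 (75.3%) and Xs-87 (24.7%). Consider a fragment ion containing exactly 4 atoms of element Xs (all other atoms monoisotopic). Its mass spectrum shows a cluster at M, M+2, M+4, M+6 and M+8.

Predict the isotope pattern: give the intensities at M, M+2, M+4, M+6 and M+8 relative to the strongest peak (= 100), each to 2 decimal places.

The 4 Xs atoms are independent, so intensities follow the terms of (0.753 + 0.247)^4.
P(M) = 0.753^4 = 0.321499
P(M+2) = 4 × 0.753^3 × 0.247^1 = 0.421834
P(M+4) = 6 × 0.753^2 × 0.247^2 = 0.207556
P(M+6) = 4 × 0.753^1 × 0.247^3 = 0.045388
P(M+8) = 0.247^4 = 0.003722
The M+2 peak is largest (0.421834); scaling to 100 gives 76.21 : 100.00 : 49.20 : 10.76 : 0.88.

76.21 : 100.00 : 49.20 : 10.76 : 0.88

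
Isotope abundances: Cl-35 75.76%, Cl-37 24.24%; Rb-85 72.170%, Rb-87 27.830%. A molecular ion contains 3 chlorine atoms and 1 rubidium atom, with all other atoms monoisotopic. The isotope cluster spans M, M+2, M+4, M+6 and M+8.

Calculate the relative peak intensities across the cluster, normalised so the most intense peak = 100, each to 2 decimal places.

74.32 : 100.00 : 50.34 : 11.24 : 0.94

Chlorine pattern (n=3): 0.4348304 : 0.41738208 : 0.13354464 : 0.01424288
Rubidium pattern (n=1): 0.7217 : 0.2783
Convolve the two distributions (both contribute in 2-u steps):
  M: 0.4348304×0.7217 = 0.313817
  M+2: 0.4348304×0.2783 + 0.41738208×0.7217 = 0.422238
  M+4: 0.41738208×0.2783 + 0.13354464×0.7217 = 0.212537
  M+6: 0.13354464×0.2783 + 0.01424288×0.7217 = 0.047445
  M+8: 0.01424288×0.2783 = 0.003964
Scale to base peak (0.422238) = 100: 74.32 : 100.00 : 50.34 : 11.24 : 0.94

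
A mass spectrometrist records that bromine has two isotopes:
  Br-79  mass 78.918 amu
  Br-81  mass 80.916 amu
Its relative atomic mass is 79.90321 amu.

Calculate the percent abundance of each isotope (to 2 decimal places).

Br-79: 50.69%, Br-81: 49.31%

With x = fraction of Br-79 (so Br-81 is 1 − x):
78.918·x + 80.916·(1 − x) = 79.90321
(78.918 − 80.916)·x = 79.90321 − 80.916
x = -1.01279 / -1.998 = 0.50690 → 50.69% Br-79, 49.31% Br-81.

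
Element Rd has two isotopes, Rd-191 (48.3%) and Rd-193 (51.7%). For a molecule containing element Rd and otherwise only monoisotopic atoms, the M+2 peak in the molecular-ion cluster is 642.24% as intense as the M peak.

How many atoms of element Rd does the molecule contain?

6

For n independent Rd atoms, I(M+2)/I(M) = n · (abundance Rd-193) / (abundance Rd-191) = n · 0.517/0.483.
n = 6.4224 × 0.483/0.517 = 6.00 ≈ 6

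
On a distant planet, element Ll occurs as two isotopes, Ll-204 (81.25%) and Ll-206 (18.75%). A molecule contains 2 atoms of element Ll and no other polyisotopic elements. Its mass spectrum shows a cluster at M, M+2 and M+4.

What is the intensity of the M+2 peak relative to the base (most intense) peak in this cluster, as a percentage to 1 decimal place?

46.2%

Term probabilities: M 0.6602, M+2 0.3047, M+4 0.0352. Base peak = M.
P(M) = C(2,0) × 0.8125^2 × 0.1875^0 = 1 × 0.66015625 × 1.0000 = 0.660156 (base)
P(M+2) = C(2,1) × 0.8125^1 × 0.1875^1 = 2 × 0.8125 × 0.1875 = 0.304688
Relative intensity = 0.304688 / 0.660156 × 100 = 46.2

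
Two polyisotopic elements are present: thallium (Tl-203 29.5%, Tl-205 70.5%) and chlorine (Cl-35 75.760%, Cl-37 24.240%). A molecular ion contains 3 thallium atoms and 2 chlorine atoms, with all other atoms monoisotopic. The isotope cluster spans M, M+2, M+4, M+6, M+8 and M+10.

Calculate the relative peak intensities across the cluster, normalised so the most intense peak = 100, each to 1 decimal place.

Thallium pattern (n=3): 0.02567237 : 0.18405787 : 0.43986713 : 0.35040263
Chlorine pattern (n=2): 0.57395776 : 0.36728448 : 0.05875776
Convolve the two distributions (both contribute in 2-u steps):
  M: 0.02567237×0.57395776 = 0.014735
  M+2: 0.02567237×0.36728448 + 0.18405787×0.57395776 = 0.115071
  M+4: 0.02567237×0.05875776 + 0.18405787×0.36728448 + 0.43986713×0.57395776 = 0.321575
  M+6: 0.18405787×0.05875776 + 0.43986713×0.36728448 + 0.35040263×0.57395776 = 0.373488
  M+8: 0.43986713×0.05875776 + 0.35040263×0.36728448 = 0.154543
  M+10: 0.35040263×0.05875776 = 0.020589
Scale to base peak (0.373488) = 100: 3.9 : 30.8 : 86.1 : 100.0 : 41.4 : 5.5

3.9 : 30.8 : 86.1 : 100.0 : 41.4 : 5.5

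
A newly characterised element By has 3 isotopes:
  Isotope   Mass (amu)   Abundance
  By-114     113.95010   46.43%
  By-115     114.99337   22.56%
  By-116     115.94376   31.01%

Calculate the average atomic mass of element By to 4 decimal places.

Ar = Σ fᵢ·mᵢ = 0.4643 × 113.95010 + 0.2256 × 114.99337 + 0.3101 × 115.94376
= 52.907031 + 25.942504 + 35.954160 = 114.803695 amu

114.8037 amu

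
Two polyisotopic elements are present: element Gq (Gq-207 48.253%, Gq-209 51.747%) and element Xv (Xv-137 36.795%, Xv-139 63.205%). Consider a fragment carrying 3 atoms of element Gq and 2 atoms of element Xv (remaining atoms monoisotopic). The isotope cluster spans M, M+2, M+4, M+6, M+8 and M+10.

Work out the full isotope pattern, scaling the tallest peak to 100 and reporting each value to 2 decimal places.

Element Gq pattern (n=3): 0.11234997 : 0.36145569 : 0.3876287 : 0.13856563
Element Xv pattern (n=2): 0.1353872 : 0.4651256 : 0.3994872
Convolve the two distributions (both contribute in 2-u steps):
  M: 0.11234997×0.1353872 = 0.015211
  M+2: 0.11234997×0.4651256 + 0.36145569×0.1353872 = 0.101193
  M+4: 0.11234997×0.3994872 + 0.36145569×0.4651256 + 0.3876287×0.1353872 = 0.265485
  M+6: 0.36145569×0.3994872 + 0.3876287×0.4651256 + 0.13856563×0.1353872 = 0.343453
  M+8: 0.3876287×0.3994872 + 0.13856563×0.4651256 = 0.219303
  M+10: 0.13856563×0.3994872 = 0.055355
Scale to base peak (0.343453) = 100: 4.43 : 29.46 : 77.30 : 100.00 : 63.85 : 16.12

4.43 : 29.46 : 77.30 : 100.00 : 63.85 : 16.12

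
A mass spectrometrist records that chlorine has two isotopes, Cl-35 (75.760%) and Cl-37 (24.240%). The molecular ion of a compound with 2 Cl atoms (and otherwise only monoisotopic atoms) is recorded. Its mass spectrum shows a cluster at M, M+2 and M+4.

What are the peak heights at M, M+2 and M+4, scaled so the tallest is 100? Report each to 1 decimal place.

Each Cl atom is independently Cl-35 (p = 0.75760) or Cl-37 (q = 0.24240); the cluster is the binomial expansion (p + q)^2.
P(M) = 0.75760^2 = 0.573958
P(M+2) = 2 × 0.75760^1 × 0.24240^1 = 0.367284
P(M+4) = 0.24240^2 = 0.058758
The M peak is largest (0.573958); scaling to 100 gives 100.0 : 64.0 : 10.2.

100.0 : 64.0 : 10.2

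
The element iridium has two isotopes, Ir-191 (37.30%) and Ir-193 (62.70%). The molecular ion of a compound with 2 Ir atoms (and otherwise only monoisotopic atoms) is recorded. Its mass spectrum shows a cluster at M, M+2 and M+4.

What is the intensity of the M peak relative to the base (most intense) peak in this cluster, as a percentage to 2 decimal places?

(0.3730 + 0.6270)^2 gives M 0.1391, M+2 0.4677, M+4 0.3931; the largest is M+2.
P(M+2) = C(2,1) × 0.3730^1 × 0.6270^1 = 2 × 0.3730 × 0.6270 = 0.467742 (base)
P(M) = C(2,0) × 0.3730^2 × 0.6270^0 = 1 × 0.139129 × 1.0000 = 0.139129
Relative intensity = 0.139129 / 0.467742 × 100 = 29.74

29.74%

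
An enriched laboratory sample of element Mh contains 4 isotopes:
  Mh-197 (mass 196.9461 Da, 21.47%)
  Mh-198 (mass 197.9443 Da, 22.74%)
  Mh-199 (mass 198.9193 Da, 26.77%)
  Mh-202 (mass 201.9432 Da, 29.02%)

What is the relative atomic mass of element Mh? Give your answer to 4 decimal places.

The abundance-weighted mean is 0.2147 × 196.9461 + 0.2274 × 197.9443 + 0.2677 × 198.9193 + 0.2902 × 201.9432
= 42.28433 + 45.01253 + 53.25070 + 58.60392 = 199.15148 Da

199.1515 Da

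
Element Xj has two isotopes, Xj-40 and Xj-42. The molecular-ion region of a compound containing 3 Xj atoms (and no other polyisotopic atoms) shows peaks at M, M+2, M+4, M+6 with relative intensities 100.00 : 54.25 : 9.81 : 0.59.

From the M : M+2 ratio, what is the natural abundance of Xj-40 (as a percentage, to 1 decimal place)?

Write p for the Xj-40 fraction. I(M+2)/I(M) = [C(3,1)·p^2·(1−p)] / p^3 = 3·(1−p)/p = 54.25/100.00 = 0.5425
(1−p)/p = 0.5425/3 = 0.1808  ⇒  p = 1/(1 + 0.1808) = 0.8469
Xj-40: 84.7%, Xj-42: 15.3%.

84.7%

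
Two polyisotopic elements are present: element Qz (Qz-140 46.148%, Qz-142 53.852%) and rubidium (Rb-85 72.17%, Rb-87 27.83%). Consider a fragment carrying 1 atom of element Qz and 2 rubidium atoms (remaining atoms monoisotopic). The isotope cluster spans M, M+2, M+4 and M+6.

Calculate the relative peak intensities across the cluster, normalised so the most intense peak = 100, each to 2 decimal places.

Element Qz pattern (n=1): 0.46148 : 0.53852
Rubidium pattern (n=2): 0.52085089 : 0.40169822 : 0.07745089
Convolve the two distributions (both contribute in 2-u steps):
  M: 0.46148×0.52085089 = 0.240362
  M+2: 0.46148×0.40169822 + 0.53852×0.52085089 = 0.465864
  M+4: 0.46148×0.07745089 + 0.53852×0.40169822 = 0.252065
  M+6: 0.53852×0.07745089 = 0.041709
Scale to base peak (0.465864) = 100: 51.59 : 100.00 : 54.11 : 8.95

51.59 : 100.00 : 54.11 : 8.95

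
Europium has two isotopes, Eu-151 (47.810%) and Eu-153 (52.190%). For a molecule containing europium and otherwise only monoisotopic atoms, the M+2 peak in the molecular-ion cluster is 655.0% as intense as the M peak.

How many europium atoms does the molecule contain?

The M+2/M ratio from n Eu atoms is n · q/p = n · 0.52190/0.47810.
n = 6.550 × 0.47810/0.52190 = 6.00 ≈ 6

6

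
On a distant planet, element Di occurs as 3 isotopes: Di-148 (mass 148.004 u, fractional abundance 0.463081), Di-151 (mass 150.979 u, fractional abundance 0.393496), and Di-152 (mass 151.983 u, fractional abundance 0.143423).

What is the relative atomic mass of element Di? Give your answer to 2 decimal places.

The abundance-weighted mean is 0.463081 × 148.004 + 0.393496 × 150.979 + 0.143423 × 151.983
= 68.5378 + 59.4096 + 21.7979 = 149.7453 u

149.75 u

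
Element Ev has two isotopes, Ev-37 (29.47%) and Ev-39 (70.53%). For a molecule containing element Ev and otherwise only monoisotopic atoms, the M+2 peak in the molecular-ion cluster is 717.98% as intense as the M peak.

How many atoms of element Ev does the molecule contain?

The M+2/M ratio from n Ev atoms is n · q/p = n · 0.7053/0.2947.
n = 7.1798 × 0.2947/0.7053 = 3.00 ≈ 3

3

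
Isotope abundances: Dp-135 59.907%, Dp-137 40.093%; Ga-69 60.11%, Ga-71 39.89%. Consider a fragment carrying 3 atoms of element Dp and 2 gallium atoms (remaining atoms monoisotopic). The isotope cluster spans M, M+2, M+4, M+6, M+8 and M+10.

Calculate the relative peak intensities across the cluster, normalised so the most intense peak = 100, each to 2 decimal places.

22.48 : 74.96 : 100.00 : 66.70 : 22.24 : 2.97

Element Dp pattern (n=3): 0.21499716 : 0.43166313 : 0.28889228 : 0.06444744
Gallium pattern (n=2): 0.36132121 : 0.47955758 : 0.15912121
Convolve the two distributions (both contribute in 2-u steps):
  M: 0.21499716×0.36132121 = 0.077683
  M+2: 0.21499716×0.47955758 + 0.43166313×0.36132121 = 0.259073
  M+4: 0.21499716×0.15912121 + 0.43166313×0.47955758 + 0.28889228×0.36132121 = 0.345601
  M+6: 0.43166313×0.15912121 + 0.28889228×0.47955758 + 0.06444744×0.36132121 = 0.230513
  M+8: 0.28889228×0.15912121 + 0.06444744×0.47955758 = 0.076875
  M+10: 0.06444744×0.15912121 = 0.010255
Scale to base peak (0.345601) = 100: 22.48 : 74.96 : 100.00 : 66.70 : 22.24 : 2.97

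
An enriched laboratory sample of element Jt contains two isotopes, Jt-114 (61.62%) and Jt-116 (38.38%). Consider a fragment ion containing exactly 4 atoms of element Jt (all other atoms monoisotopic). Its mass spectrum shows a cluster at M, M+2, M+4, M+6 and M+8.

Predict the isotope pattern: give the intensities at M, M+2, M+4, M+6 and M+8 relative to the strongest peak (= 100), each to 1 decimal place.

The 4 Jt atoms are independent, so intensities follow the terms of (0.6162 + 0.3838)^4.
P(M) = 0.6162^4 = 0.144174
P(M+2) = 4 × 0.6162^3 × 0.3838^1 = 0.359195
P(M+4) = 6 × 0.6162^2 × 0.3838^2 = 0.335587
P(M+6) = 4 × 0.6162^1 × 0.3838^3 = 0.139347
P(M+8) = 0.3838^4 = 0.021698
The M+2 peak is largest (0.359195); scaling to 100 gives 40.1 : 100.0 : 93.4 : 38.8 : 6.0.

40.1 : 100.0 : 93.4 : 38.8 : 6.0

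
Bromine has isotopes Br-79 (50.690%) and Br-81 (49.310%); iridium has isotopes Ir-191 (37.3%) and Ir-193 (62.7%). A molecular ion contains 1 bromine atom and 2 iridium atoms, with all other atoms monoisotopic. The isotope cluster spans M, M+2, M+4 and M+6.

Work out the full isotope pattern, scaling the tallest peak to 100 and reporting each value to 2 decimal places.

16.40 : 71.11 : 100.00 : 45.09

Bromine pattern (n=1): 0.5069 : 0.4931
Iridium pattern (n=2): 0.139129 : 0.467742 : 0.393129
Convolve the two distributions (both contribute in 2-u steps):
  M: 0.5069×0.139129 = 0.070524
  M+2: 0.5069×0.467742 + 0.4931×0.139129 = 0.305703
  M+4: 0.5069×0.393129 + 0.4931×0.467742 = 0.429921
  M+6: 0.4931×0.393129 = 0.193852
Scale to base peak (0.429921) = 100: 16.40 : 71.11 : 100.00 : 45.09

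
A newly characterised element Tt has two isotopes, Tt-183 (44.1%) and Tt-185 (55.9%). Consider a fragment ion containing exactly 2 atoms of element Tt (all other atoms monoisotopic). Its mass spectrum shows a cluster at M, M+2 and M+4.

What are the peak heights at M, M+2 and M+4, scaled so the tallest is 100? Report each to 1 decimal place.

39.4 : 100.0 : 63.4

The 2 Tt atoms are independent, so intensities follow the terms of (0.441 + 0.559)^2.
P(M) = 0.441^2 = 0.194481
P(M+2) = 2 × 0.441^1 × 0.559^1 = 0.493038
P(M+4) = 0.559^2 = 0.312481
The M+2 peak is largest (0.493038); scaling to 100 gives 39.4 : 100.0 : 63.4.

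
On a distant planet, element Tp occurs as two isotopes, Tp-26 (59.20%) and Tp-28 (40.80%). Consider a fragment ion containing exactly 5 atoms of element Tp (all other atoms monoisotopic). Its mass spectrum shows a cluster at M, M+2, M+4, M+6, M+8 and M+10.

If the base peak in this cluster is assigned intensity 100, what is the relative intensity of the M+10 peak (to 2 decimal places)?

(0.5920 + 0.4080)^5 gives M 0.0727, M+2 0.2506, M+4 0.3454, M+6 0.2380, M+8 0.0820, M+10 0.0113; the largest is M+4.
P(M+4) = C(5,2) × 0.5920^3 × 0.4080^2 = 10 × 0.20747469 × 0.166464 = 0.345371 (base)
P(M+10) = C(5,5) × 0.5920^0 × 0.4080^5 = 1 × 1.0000 × 0.01130579 = 0.011306
Relative intensity = 0.011306 / 0.345371 × 100 = 3.27

3.27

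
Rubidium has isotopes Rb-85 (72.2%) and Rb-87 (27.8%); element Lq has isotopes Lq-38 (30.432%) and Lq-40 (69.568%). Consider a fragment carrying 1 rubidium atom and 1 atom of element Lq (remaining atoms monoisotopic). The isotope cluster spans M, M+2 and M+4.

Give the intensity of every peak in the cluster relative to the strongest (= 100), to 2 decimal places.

37.44 : 100.00 : 32.95

Rubidium pattern (n=1): 0.7220 : 0.2780
Element Lq pattern (n=1): 0.30432 : 0.69568
Convolve the two distributions (both contribute in 2-u steps):
  M: 0.7220×0.30432 = 0.219719
  M+2: 0.7220×0.69568 + 0.2780×0.30432 = 0.586882
  M+4: 0.2780×0.69568 = 0.193399
Scale to base peak (0.586882) = 100: 37.44 : 100.00 : 32.95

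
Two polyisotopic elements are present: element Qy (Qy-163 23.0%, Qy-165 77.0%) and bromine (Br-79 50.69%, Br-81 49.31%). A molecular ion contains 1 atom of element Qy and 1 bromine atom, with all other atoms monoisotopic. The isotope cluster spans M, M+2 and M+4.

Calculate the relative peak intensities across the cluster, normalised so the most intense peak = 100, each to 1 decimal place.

Element Qy pattern (n=1): 0.2300 : 0.7700
Bromine pattern (n=1): 0.5069 : 0.4931
Convolve the two distributions (both contribute in 2-u steps):
  M: 0.2300×0.5069 = 0.116587
  M+2: 0.2300×0.4931 + 0.7700×0.5069 = 0.503726
  M+4: 0.7700×0.4931 = 0.379687
Scale to base peak (0.503726) = 100: 23.1 : 100.0 : 75.4

23.1 : 100.0 : 75.4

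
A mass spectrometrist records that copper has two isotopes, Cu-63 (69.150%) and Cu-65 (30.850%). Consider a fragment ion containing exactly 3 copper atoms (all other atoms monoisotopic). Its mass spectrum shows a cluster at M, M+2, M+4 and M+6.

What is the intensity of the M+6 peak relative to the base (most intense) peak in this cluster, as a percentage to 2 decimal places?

6.63%

(0.69150 + 0.30850)^3 gives M 0.3307, M+2 0.4425, M+4 0.1974, M+6 0.0294; the largest is M+2.
P(M+2) = C(3,1) × 0.69150^2 × 0.30850^1 = 3 × 0.47817225 × 0.3085 = 0.442548 (base)
P(M+6) = C(3,3) × 0.69150^0 × 0.30850^3 = 1 × 1.0000 × 0.02936064 = 0.029361
Relative intensity = 0.029361 / 0.442548 × 100 = 6.63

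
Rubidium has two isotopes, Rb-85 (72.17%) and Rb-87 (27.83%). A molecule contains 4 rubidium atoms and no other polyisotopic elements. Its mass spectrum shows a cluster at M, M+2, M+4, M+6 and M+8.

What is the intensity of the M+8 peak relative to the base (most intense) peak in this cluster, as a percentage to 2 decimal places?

1.43%

Term probabilities: M 0.2713, M+2 0.4184, M+4 0.2420, M+6 0.0622, M+8 0.0060. Base peak = M+2.
P(M+2) = C(4,1) × 0.7217^3 × 0.2783^1 = 4 × 0.37589809 × 0.2783 = 0.418450 (base)
P(M+8) = C(4,4) × 0.7217^0 × 0.2783^4 = 1 × 1.0000 × 0.00599864 = 0.005999
Relative intensity = 0.005999 / 0.418450 × 100 = 1.43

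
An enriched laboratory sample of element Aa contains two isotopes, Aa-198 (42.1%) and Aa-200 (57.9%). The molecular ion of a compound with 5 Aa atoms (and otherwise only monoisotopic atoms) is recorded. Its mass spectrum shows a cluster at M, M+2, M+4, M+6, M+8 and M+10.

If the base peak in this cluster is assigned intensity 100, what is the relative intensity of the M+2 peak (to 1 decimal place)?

Binomial terms of (0.421 + 0.579)^5: M 0.0132, M+2 0.0909, M+4 0.2502, M+6 0.3440, M+8 0.2366, M+10 0.0651 → M+6 is the base peak.
P(M+6) = C(5,3) × 0.421^2 × 0.579^3 = 10 × 0.177241 × 0.19410454 = 0.344033 (base)
P(M+2) = C(5,1) × 0.421^4 × 0.579^1 = 5 × 0.03141437 × 0.5790 = 0.090945
Relative intensity = 0.090945 / 0.344033 × 100 = 26.4

26.4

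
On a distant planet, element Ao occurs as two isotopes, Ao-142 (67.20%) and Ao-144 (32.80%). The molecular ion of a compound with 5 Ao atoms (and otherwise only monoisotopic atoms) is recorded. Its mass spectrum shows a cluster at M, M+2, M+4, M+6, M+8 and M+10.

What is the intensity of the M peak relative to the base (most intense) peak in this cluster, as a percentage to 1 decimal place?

41.0%

(0.6720 + 0.3280)^5 gives M 0.1370, M+2 0.3344, M+4 0.3265, M+6 0.1594, M+8 0.0389, M+10 0.0038; the largest is M+2.
P(M+2) = C(5,1) × 0.6720^4 × 0.3280^1 = 5 × 0.20392811 × 0.3280 = 0.334442 (base)
P(M) = C(5,0) × 0.6720^5 × 0.3280^0 = 1 × 0.13703969 × 1.0000 = 0.137040
Relative intensity = 0.137040 / 0.334442 × 100 = 41.0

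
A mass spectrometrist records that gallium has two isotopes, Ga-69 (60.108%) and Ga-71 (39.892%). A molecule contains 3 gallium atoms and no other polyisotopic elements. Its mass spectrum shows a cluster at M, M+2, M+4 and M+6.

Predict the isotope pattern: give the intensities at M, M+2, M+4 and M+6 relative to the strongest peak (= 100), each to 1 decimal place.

The 3 Ga atoms are independent, so intensities follow the terms of (0.60108 + 0.39892)^3.
P(M) = 0.60108^3 = 0.217169
P(M+2) = 3 × 0.60108^2 × 0.39892^1 = 0.432386
P(M+4) = 3 × 0.60108^1 × 0.39892^2 = 0.286963
P(M+6) = 0.39892^3 = 0.063483
The M+2 peak is largest (0.432386); scaling to 100 gives 50.2 : 100.0 : 66.4 : 14.7.

50.2 : 100.0 : 66.4 : 14.7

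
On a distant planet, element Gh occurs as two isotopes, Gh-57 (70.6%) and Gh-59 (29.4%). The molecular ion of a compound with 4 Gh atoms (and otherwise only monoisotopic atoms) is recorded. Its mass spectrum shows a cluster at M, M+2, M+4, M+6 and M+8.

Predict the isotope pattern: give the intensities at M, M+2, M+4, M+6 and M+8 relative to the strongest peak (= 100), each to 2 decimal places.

60.03 : 100.00 : 62.46 : 17.34 : 1.81

Expanding (0.706 + 0.294)^4:
P(M) = 0.706^4 = 0.248438
P(M+2) = 4 × 0.706^3 × 0.294^1 = 0.413829
P(M+4) = 6 × 0.706^2 × 0.294^2 = 0.258497
P(M+6) = 4 × 0.706^1 × 0.294^3 = 0.071764
P(M+8) = 0.294^4 = 0.007471
The M+2 peak is largest (0.413829); scaling to 100 gives 60.03 : 100.00 : 62.46 : 17.34 : 1.81.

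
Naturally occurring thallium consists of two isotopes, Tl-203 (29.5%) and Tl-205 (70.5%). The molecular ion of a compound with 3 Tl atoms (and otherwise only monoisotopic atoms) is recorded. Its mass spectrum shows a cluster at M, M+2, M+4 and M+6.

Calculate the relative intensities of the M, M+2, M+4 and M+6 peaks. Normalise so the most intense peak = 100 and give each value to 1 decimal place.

5.8 : 41.8 : 100.0 : 79.7

Expanding (0.295 + 0.705)^3:
P(M) = 0.295^3 = 0.025672
P(M+2) = 3 × 0.295^2 × 0.705^1 = 0.184058
P(M+4) = 3 × 0.295^1 × 0.705^2 = 0.439867
P(M+6) = 0.705^3 = 0.350403
The M+4 peak is largest (0.439867); scaling to 100 gives 5.8 : 41.8 : 100.0 : 79.7.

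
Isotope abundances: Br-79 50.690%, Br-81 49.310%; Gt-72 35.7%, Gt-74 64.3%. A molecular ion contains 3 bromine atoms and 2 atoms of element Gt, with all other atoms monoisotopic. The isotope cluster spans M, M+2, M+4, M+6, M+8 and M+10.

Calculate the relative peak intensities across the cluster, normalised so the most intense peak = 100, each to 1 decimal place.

4.9 : 31.6 : 80.5 : 100.0 : 60.8 : 14.5

Bromine pattern (n=3): 0.13024674 : 0.3801026 : 0.36975457 : 0.11989609
Element Gt pattern (n=2): 0.127449 : 0.459102 : 0.413449
Convolve the two distributions (both contribute in 2-u steps):
  M: 0.13024674×0.127449 = 0.016600
  M+2: 0.13024674×0.459102 + 0.3801026×0.127449 = 0.108240
  M+4: 0.13024674×0.413449 + 0.3801026×0.459102 + 0.36975457×0.127449 = 0.275481
  M+6: 0.3801026×0.413449 + 0.36975457×0.459102 + 0.11989609×0.127449 = 0.342189
  M+8: 0.36975457×0.413449 + 0.11989609×0.459102 = 0.207919
  M+10: 0.11989609×0.413449 = 0.049571
Scale to base peak (0.342189) = 100: 4.9 : 31.6 : 80.5 : 100.0 : 60.8 : 14.5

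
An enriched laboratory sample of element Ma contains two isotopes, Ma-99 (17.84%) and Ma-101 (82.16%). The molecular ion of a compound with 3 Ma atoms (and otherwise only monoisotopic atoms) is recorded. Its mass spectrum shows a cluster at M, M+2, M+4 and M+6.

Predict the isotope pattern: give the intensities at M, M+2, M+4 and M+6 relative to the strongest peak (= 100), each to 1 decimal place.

1.0 : 14.1 : 65.1 : 100.0

The 3 Ma atoms are independent, so intensities follow the terms of (0.1784 + 0.8216)^3.
P(M) = 0.1784^3 = 0.005678
P(M+2) = 3 × 0.1784^2 × 0.8216^1 = 0.078446
P(M+4) = 3 × 0.1784^1 × 0.8216^2 = 0.361274
P(M+6) = 0.8216^3 = 0.554602
The M+6 peak is largest (0.554602); scaling to 100 gives 1.0 : 14.1 : 65.1 : 100.0.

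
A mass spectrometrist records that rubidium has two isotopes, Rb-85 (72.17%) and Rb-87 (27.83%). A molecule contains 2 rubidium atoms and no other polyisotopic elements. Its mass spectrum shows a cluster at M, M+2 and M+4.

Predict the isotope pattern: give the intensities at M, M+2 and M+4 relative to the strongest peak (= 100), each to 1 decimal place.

100.0 : 77.1 : 14.9

The 2 Rb atoms are independent, so intensities follow the terms of (0.7217 + 0.2783)^2.
P(M) = 0.7217^2 = 0.520851
P(M+2) = 2 × 0.7217^1 × 0.2783^1 = 0.401698
P(M+4) = 0.2783^2 = 0.077451
The M peak is largest (0.520851); scaling to 100 gives 100.0 : 77.1 : 14.9.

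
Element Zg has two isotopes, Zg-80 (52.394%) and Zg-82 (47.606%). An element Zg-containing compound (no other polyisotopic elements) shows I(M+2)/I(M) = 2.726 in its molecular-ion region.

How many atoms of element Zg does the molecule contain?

With n Zg atoms, P(M+2)/P(M) = C(n,1)·p^(n−1)q / p^n = n·q/p = n · 0.47606/0.52394.
n = 2.726 × 0.52394/0.47606 = 3.00 ≈ 3

3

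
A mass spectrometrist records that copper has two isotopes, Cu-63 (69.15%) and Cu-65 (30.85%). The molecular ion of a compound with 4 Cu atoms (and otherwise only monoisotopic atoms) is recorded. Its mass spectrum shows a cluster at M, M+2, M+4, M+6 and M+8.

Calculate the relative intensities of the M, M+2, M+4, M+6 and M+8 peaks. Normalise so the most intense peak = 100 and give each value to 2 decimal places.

56.04 : 100.00 : 66.92 : 19.90 : 2.22

The 4 Cu atoms are independent, so intensities follow the terms of (0.6915 + 0.3085)^4.
P(M) = 0.6915^4 = 0.228649
P(M+2) = 4 × 0.6915^3 × 0.3085^1 = 0.408030
P(M+4) = 6 × 0.6915^2 × 0.3085^2 = 0.273052
P(M+6) = 4 × 0.6915^1 × 0.3085^3 = 0.081212
P(M+8) = 0.3085^4 = 0.009058
The M+2 peak is largest (0.408030); scaling to 100 gives 56.04 : 100.00 : 66.92 : 19.90 : 2.22.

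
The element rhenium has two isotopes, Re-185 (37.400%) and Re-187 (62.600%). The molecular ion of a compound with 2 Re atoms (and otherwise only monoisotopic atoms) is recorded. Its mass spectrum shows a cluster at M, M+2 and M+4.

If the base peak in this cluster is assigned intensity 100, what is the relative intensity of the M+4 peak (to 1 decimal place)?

(0.37400 + 0.62600)^2 gives M 0.1399, M+2 0.4682, M+4 0.3919; the largest is M+2.
P(M+2) = C(2,1) × 0.37400^1 × 0.62600^1 = 2 × 0.3740 × 0.6260 = 0.468248 (base)
P(M+4) = C(2,2) × 0.37400^0 × 0.62600^2 = 1 × 1.0000 × 0.391876 = 0.391876
Relative intensity = 0.391876 / 0.468248 × 100 = 83.7

83.7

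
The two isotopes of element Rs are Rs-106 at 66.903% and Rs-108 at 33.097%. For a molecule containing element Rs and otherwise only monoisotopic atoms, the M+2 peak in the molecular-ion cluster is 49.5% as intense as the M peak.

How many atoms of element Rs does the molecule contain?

1

The M+2/M ratio from n Rs atoms is n · q/p = n · 0.33097/0.66903.
n = 0.495 × 0.66903/0.33097 = 1.00 ≈ 1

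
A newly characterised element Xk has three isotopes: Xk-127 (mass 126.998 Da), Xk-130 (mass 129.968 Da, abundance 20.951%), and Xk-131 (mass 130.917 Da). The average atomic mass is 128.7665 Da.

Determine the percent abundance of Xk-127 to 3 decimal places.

49.800%

Let x and y be the fractions of Xk-127 and Xk-131. Then x + y = 1 − 0.20951 = 0.79049 and 126.998x + 130.917y = 128.7665 − 0.20951×129.968 = 101.53690432.
Substituting: 126.998x + 130.917(0.79049 − x) = 101.53690432
(126.998 − 130.917)x = -1.95167501  ⇒  x = 0.49800, y = 0.29249
Xk-127: 49.800%, Xk-131: 29.249%.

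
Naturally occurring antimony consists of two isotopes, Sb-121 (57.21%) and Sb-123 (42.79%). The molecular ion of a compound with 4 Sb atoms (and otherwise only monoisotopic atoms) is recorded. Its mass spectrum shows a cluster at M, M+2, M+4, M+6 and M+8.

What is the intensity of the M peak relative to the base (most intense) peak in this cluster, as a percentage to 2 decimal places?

Binomial terms of (0.5721 + 0.4279)^4: M 0.1071, M+2 0.3205, M+4 0.3596, M+6 0.1793, M+8 0.0335 → M+4 is the base peak.
P(M+4) = C(4,2) × 0.5721^2 × 0.4279^2 = 6 × 0.32729841 × 0.18309841 = 0.359567 (base)
P(M) = C(4,0) × 0.5721^4 × 0.4279^0 = 1 × 0.10712425 × 1.0000 = 0.107124
Relative intensity = 0.107124 / 0.359567 × 100 = 29.79

29.79%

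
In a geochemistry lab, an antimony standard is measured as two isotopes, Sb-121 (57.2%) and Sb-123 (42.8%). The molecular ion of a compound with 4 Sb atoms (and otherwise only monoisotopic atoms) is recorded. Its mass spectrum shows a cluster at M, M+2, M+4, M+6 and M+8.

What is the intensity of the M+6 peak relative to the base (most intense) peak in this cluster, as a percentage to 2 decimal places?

Term probabilities: M 0.1070, M+2 0.3204, M+4 0.3596, M+6 0.1794, M+8 0.0336. Base peak = M+4.
P(M+4) = C(4,2) × 0.572^2 × 0.428^2 = 6 × 0.327184 × 0.183184 = 0.359609 (base)
P(M+6) = C(4,3) × 0.572^1 × 0.428^3 = 4 × 0.5720 × 0.07840275 = 0.179385
Relative intensity = 0.179385 / 0.359609 × 100 = 49.88

49.88%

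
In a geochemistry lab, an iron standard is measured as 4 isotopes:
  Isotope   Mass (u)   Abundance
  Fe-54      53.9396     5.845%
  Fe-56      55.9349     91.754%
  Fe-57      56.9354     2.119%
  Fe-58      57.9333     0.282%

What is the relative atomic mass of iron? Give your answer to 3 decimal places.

Ar = Σ fᵢ·mᵢ = 0.05845 × 53.9396 + 0.91754 × 55.9349 + 0.02119 × 56.9354 + 0.00282 × 57.9333
= 3.15277 + 51.32251 + 1.20646 + 0.16337 = 55.84511 u

55.845 u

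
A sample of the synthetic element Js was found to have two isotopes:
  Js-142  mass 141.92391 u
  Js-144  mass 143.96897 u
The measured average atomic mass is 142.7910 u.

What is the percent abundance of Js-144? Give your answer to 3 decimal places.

With x = fraction of Js-142 (so Js-144 is 1 − x):
141.92391·x + 143.96897·(1 − x) = 142.7910
(141.92391 − 143.96897)·x = 142.7910 − 143.96897
x = -1.17797 / -2.04506 = 0.57601 → 57.601% Js-142, 42.399% Js-144.

42.399%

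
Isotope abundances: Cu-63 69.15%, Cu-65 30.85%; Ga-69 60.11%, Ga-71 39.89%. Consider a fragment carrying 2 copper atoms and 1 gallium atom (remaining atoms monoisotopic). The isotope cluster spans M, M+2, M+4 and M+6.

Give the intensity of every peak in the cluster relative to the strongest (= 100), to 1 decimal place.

Copper pattern (n=2): 0.47817225 : 0.4266555 : 0.09517225
Gallium pattern (n=1): 0.6011 : 0.3989
Convolve the two distributions (both contribute in 2-u steps):
  M: 0.47817225×0.6011 = 0.287429
  M+2: 0.47817225×0.3989 + 0.4266555×0.6011 = 0.447206
  M+4: 0.4266555×0.3989 + 0.09517225×0.6011 = 0.227401
  M+6: 0.09517225×0.3989 = 0.037964
Scale to base peak (0.447206) = 100: 64.3 : 100.0 : 50.8 : 8.5

64.3 : 100.0 : 50.8 : 8.5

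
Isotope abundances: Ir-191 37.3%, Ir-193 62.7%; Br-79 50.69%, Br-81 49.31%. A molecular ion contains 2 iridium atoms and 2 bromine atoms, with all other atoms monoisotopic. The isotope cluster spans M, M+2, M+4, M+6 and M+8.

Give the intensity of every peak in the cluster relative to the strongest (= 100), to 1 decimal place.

Iridium pattern (n=2): 0.139129 : 0.467742 : 0.393129
Bromine pattern (n=2): 0.25694761 : 0.49990478 : 0.24314761
Convolve the two distributions (both contribute in 2-u steps):
  M: 0.139129×0.25694761 = 0.035749
  M+2: 0.139129×0.49990478 + 0.467742×0.25694761 = 0.189736
  M+4: 0.139129×0.24314761 + 0.467742×0.49990478 + 0.393129×0.25694761 = 0.368669
  M+6: 0.467742×0.24314761 + 0.393129×0.49990478 = 0.310257
  M+8: 0.393129×0.24314761 = 0.095588
Scale to base peak (0.368669) = 100: 9.7 : 51.5 : 100.0 : 84.2 : 25.9

9.7 : 51.5 : 100.0 : 84.2 : 25.9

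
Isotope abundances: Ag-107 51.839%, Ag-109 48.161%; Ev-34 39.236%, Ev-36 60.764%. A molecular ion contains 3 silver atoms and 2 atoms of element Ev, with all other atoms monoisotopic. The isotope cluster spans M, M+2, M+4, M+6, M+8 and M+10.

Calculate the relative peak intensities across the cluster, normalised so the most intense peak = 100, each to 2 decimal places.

Silver pattern (n=3): 0.13930601 : 0.38826655 : 0.36071887 : 0.11170857
Element Ev pattern (n=2): 0.15394637 : 0.47682726 : 0.36922637
Convolve the two distributions (both contribute in 2-u steps):
  M: 0.13930601×0.15394637 = 0.021446
  M+2: 0.13930601×0.47682726 + 0.38826655×0.15394637 = 0.126197
  M+4: 0.13930601×0.36922637 + 0.38826655×0.47682726 + 0.36071887×0.15394637 = 0.292103
  M+6: 0.38826655×0.36922637 + 0.36071887×0.47682726 + 0.11170857×0.15394637 = 0.332556
  M+8: 0.36071887×0.36922637 + 0.11170857×0.47682726 = 0.186453
  M+10: 0.11170857×0.36922637 = 0.041246
Scale to base peak (0.332556) = 100: 6.45 : 37.95 : 87.84 : 100.00 : 56.07 : 12.40

6.45 : 37.95 : 87.84 : 100.00 : 56.07 : 12.40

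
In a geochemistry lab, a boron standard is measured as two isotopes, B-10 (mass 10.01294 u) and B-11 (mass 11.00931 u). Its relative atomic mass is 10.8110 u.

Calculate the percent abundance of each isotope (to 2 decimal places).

Writing the weighted mean with unknown fraction x of B-10:
10.01294·x + 11.00931·(1 − x) = 10.8110
(10.01294 − 11.00931)·x = 10.8110 − 11.00931
x = -0.19831 / -0.99637 = 0.19903 → 19.90% B-10, 80.10% B-11.

B-10: 19.90%, B-11: 80.10%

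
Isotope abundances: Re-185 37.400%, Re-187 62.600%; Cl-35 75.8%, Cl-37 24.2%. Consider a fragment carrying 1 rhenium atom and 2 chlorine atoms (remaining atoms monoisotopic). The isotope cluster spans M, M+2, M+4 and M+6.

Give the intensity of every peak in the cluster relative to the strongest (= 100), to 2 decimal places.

Rhenium pattern (n=1): 0.3740 : 0.6260
Chlorine pattern (n=2): 0.574564 : 0.366872 : 0.058564
Convolve the two distributions (both contribute in 2-u steps):
  M: 0.3740×0.574564 = 0.214887
  M+2: 0.3740×0.366872 + 0.6260×0.574564 = 0.496887
  M+4: 0.3740×0.058564 + 0.6260×0.366872 = 0.251565
  M+6: 0.6260×0.058564 = 0.036661
Scale to base peak (0.496887) = 100: 43.25 : 100.00 : 50.63 : 7.38

43.25 : 100.00 : 50.63 : 7.38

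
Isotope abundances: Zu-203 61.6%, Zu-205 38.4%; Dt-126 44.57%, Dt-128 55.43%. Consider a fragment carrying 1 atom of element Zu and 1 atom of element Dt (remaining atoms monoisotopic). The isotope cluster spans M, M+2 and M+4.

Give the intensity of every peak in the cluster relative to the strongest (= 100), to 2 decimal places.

53.56 : 100.00 : 41.52

Element Zu pattern (n=1): 0.6160 : 0.3840
Element Dt pattern (n=1): 0.4457 : 0.5543
Convolve the two distributions (both contribute in 2-u steps):
  M: 0.6160×0.4457 = 0.274551
  M+2: 0.6160×0.5543 + 0.3840×0.4457 = 0.512598
  M+4: 0.3840×0.5543 = 0.212851
Scale to base peak (0.512598) = 100: 53.56 : 100.00 : 41.52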